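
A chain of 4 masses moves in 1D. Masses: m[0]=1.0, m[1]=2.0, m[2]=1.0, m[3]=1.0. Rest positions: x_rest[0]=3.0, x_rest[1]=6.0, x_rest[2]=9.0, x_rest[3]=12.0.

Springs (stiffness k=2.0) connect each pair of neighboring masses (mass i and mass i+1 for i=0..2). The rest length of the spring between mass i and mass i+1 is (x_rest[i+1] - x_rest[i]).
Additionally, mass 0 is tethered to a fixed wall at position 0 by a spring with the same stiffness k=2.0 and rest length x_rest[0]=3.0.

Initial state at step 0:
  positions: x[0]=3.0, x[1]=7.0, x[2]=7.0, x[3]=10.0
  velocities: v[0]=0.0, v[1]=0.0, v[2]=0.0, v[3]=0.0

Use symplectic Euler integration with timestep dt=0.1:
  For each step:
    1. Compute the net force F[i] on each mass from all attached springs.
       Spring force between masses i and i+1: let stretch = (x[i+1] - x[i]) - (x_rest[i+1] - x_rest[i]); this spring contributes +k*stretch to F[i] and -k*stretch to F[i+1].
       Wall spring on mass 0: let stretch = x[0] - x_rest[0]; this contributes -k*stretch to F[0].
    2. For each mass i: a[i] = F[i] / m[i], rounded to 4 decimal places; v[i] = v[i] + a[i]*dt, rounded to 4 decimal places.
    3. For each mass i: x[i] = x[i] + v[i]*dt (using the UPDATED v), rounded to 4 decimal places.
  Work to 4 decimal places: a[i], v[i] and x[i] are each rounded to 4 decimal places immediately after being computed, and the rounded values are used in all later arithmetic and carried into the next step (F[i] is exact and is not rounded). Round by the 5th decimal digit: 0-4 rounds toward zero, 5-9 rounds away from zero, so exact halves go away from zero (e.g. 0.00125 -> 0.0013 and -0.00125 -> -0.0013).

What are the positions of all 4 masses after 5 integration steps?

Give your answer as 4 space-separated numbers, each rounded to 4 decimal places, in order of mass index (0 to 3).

Answer: 3.2467 6.4538 7.7931 10.0396

Derivation:
Step 0: x=[3.0000 7.0000 7.0000 10.0000] v=[0.0000 0.0000 0.0000 0.0000]
Step 1: x=[3.0200 6.9600 7.0600 10.0000] v=[0.2000 -0.4000 0.6000 0.0000]
Step 2: x=[3.0584 6.8816 7.1768 10.0012] v=[0.3840 -0.7840 1.1680 0.0120]
Step 3: x=[3.1121 6.7679 7.3442 10.0059] v=[0.5370 -1.1368 1.6738 0.0471]
Step 4: x=[3.1767 6.6234 7.5533 10.0174] v=[0.6457 -1.4448 2.0909 0.1148]
Step 5: x=[3.2467 6.4538 7.7931 10.0396] v=[0.6997 -1.6965 2.3977 0.2220]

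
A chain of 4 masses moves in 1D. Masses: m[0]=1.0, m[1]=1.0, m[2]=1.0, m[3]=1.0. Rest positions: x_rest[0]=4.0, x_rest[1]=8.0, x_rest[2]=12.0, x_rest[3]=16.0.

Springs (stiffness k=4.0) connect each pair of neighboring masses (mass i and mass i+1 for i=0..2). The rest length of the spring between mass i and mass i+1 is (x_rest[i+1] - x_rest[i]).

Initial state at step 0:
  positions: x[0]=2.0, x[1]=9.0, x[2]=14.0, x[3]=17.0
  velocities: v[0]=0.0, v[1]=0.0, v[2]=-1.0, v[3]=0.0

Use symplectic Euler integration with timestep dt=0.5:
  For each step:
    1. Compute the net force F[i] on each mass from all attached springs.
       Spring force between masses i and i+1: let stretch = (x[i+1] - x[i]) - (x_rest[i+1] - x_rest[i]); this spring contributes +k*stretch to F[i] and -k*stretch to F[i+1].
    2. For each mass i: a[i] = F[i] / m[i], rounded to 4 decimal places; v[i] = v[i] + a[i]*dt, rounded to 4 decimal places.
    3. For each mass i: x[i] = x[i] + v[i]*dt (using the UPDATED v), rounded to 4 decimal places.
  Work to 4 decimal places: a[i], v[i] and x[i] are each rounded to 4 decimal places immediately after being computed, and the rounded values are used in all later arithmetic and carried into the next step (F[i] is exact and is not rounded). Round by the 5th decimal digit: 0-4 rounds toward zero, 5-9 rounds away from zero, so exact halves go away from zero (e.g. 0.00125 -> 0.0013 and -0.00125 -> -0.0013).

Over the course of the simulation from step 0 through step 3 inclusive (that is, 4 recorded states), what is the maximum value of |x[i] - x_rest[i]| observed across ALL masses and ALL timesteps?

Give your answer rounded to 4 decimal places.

Answer: 2.5000

Derivation:
Step 0: x=[2.0000 9.0000 14.0000 17.0000] v=[0.0000 0.0000 -1.0000 0.0000]
Step 1: x=[5.0000 7.0000 11.5000 18.0000] v=[6.0000 -4.0000 -5.0000 2.0000]
Step 2: x=[6.0000 7.5000 11.0000 16.5000] v=[2.0000 1.0000 -1.0000 -3.0000]
Step 3: x=[4.5000 10.0000 12.5000 13.5000] v=[-3.0000 5.0000 3.0000 -6.0000]
Max displacement = 2.5000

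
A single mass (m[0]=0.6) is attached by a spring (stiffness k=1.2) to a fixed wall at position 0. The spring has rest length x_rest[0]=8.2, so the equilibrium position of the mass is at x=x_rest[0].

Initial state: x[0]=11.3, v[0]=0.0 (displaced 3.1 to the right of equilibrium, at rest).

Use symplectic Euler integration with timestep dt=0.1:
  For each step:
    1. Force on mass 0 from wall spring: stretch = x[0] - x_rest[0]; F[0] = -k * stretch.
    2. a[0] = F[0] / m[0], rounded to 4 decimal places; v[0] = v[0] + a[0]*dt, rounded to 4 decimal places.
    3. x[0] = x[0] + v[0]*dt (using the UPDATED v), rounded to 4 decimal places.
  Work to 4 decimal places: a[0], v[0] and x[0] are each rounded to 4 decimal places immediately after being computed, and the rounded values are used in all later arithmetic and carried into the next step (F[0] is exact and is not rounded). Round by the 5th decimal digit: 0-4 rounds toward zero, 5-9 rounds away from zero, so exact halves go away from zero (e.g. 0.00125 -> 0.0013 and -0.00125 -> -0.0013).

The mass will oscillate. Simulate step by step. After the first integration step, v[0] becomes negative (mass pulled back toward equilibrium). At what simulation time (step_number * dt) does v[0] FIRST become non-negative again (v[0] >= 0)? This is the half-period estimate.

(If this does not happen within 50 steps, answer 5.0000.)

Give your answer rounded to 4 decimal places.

Answer: 2.3000

Derivation:
Step 0: x=[11.3000] v=[0.0000]
Step 1: x=[11.2380] v=[-0.6200]
Step 2: x=[11.1152] v=[-1.2276]
Step 3: x=[10.9341] v=[-1.8106]
Step 4: x=[10.6984] v=[-2.3574]
Step 5: x=[10.4127] v=[-2.8571]
Step 6: x=[10.0827] v=[-3.2996]
Step 7: x=[9.7151] v=[-3.6761]
Step 8: x=[9.3172] v=[-3.9791]
Step 9: x=[8.8970] v=[-4.2025]
Step 10: x=[8.4628] v=[-4.3419]
Step 11: x=[8.0234] v=[-4.3945]
Step 12: x=[7.5875] v=[-4.3592]
Step 13: x=[7.1638] v=[-4.2367]
Step 14: x=[6.7609] v=[-4.0295]
Step 15: x=[6.3867] v=[-3.7417]
Step 16: x=[6.0488] v=[-3.3790]
Step 17: x=[5.7539] v=[-2.9488]
Step 18: x=[5.5079] v=[-2.4596]
Step 19: x=[5.3158] v=[-1.9212]
Step 20: x=[5.1814] v=[-1.3444]
Step 21: x=[5.1073] v=[-0.7407]
Step 22: x=[5.0951] v=[-0.1222]
Step 23: x=[5.1450] v=[0.4988]
First v>=0 after going negative at step 23, time=2.3000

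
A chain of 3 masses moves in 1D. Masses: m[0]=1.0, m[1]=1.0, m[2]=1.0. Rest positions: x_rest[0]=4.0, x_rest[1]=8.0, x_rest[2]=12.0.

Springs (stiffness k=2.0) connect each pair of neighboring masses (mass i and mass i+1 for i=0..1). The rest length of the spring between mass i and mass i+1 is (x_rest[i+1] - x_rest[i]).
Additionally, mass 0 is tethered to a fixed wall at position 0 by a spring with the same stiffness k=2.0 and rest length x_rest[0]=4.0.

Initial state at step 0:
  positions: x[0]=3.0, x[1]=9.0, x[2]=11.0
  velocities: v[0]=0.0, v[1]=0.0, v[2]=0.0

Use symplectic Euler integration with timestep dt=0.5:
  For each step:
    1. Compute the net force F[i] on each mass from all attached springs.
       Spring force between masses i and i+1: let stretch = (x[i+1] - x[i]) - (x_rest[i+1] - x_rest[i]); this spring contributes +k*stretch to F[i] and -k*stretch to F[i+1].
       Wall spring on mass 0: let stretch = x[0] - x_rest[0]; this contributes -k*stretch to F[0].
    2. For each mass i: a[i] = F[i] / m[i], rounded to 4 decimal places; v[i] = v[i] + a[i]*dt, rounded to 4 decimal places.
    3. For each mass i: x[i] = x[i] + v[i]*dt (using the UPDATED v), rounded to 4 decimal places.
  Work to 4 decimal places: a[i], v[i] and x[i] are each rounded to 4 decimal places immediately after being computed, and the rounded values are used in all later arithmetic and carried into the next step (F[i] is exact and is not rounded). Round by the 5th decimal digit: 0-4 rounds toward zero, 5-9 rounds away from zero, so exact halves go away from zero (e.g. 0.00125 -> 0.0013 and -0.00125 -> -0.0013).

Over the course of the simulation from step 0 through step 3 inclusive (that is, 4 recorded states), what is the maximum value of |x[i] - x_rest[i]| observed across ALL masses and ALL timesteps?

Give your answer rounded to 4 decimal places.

Answer: 1.7500

Derivation:
Step 0: x=[3.0000 9.0000 11.0000] v=[0.0000 0.0000 0.0000]
Step 1: x=[4.5000 7.0000 12.0000] v=[3.0000 -4.0000 2.0000]
Step 2: x=[5.0000 6.2500 12.5000] v=[1.0000 -1.5000 1.0000]
Step 3: x=[3.6250 8.0000 11.8750] v=[-2.7500 3.5000 -1.2500]
Max displacement = 1.7500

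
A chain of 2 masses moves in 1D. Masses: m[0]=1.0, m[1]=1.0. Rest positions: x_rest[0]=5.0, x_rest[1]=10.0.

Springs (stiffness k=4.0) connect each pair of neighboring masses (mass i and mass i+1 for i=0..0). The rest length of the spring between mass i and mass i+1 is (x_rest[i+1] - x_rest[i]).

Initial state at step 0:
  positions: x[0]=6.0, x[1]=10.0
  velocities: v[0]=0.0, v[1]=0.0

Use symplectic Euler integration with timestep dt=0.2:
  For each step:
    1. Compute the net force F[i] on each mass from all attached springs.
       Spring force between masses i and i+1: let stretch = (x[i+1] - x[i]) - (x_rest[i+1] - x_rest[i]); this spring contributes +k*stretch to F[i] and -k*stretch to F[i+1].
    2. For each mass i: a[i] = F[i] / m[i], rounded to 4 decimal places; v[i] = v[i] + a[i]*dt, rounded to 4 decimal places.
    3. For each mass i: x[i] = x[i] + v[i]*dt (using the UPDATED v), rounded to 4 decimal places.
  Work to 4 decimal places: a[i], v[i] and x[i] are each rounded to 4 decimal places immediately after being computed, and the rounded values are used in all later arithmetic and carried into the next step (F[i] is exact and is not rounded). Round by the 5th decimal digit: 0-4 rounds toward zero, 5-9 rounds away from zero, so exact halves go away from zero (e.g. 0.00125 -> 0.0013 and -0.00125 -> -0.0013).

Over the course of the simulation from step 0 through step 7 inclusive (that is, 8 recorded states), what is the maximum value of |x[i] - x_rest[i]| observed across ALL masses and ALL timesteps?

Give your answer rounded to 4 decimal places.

Answer: 1.0213

Derivation:
Step 0: x=[6.0000 10.0000] v=[0.0000 0.0000]
Step 1: x=[5.8400 10.1600] v=[-0.8000 0.8000]
Step 2: x=[5.5712 10.4288] v=[-1.3440 1.3440]
Step 3: x=[5.2796 10.7204] v=[-1.4579 1.4579]
Step 4: x=[5.0585 10.9415] v=[-1.1053 1.1053]
Step 5: x=[4.9787 11.0213] v=[-0.3989 0.3989]
Step 6: x=[5.0657 10.9343] v=[0.4352 -0.4352]
Step 7: x=[5.2917 10.7083] v=[1.1301 -1.1301]
Max displacement = 1.0213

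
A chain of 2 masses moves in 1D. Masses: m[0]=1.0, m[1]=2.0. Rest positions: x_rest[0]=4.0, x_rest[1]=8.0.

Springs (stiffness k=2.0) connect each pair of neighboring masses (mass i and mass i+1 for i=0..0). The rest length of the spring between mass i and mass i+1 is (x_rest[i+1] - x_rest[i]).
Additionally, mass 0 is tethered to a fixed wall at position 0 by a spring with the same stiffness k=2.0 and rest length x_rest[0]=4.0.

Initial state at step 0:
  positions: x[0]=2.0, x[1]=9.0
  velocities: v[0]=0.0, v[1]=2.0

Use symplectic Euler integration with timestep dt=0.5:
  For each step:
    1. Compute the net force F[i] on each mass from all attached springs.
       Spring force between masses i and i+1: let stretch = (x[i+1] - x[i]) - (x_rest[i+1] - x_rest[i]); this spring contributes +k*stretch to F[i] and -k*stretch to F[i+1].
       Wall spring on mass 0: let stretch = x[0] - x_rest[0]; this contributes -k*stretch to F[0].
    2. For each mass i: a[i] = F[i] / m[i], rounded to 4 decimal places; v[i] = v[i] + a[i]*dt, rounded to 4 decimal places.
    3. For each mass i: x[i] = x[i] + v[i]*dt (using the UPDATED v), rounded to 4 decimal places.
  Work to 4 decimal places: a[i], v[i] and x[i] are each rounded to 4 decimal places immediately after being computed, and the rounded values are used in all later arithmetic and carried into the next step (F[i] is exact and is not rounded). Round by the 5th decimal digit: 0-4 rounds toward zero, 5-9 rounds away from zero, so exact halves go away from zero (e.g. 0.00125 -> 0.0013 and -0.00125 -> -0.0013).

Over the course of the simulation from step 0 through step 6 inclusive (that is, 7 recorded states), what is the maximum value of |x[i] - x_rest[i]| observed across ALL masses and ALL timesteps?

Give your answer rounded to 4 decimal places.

Step 0: x=[2.0000 9.0000] v=[0.0000 2.0000]
Step 1: x=[4.5000 9.2500] v=[5.0000 0.5000]
Step 2: x=[7.1250 9.3125] v=[5.2500 0.1250]
Step 3: x=[7.2813 9.8282] v=[0.3125 1.0313]
Step 4: x=[5.0704 10.7072] v=[-4.4219 1.7579]
Step 5: x=[3.1427 11.1770] v=[-3.8555 0.9395]
Step 6: x=[3.6608 10.6382] v=[1.0361 -1.0777]
Max displacement = 3.2813

Answer: 3.2813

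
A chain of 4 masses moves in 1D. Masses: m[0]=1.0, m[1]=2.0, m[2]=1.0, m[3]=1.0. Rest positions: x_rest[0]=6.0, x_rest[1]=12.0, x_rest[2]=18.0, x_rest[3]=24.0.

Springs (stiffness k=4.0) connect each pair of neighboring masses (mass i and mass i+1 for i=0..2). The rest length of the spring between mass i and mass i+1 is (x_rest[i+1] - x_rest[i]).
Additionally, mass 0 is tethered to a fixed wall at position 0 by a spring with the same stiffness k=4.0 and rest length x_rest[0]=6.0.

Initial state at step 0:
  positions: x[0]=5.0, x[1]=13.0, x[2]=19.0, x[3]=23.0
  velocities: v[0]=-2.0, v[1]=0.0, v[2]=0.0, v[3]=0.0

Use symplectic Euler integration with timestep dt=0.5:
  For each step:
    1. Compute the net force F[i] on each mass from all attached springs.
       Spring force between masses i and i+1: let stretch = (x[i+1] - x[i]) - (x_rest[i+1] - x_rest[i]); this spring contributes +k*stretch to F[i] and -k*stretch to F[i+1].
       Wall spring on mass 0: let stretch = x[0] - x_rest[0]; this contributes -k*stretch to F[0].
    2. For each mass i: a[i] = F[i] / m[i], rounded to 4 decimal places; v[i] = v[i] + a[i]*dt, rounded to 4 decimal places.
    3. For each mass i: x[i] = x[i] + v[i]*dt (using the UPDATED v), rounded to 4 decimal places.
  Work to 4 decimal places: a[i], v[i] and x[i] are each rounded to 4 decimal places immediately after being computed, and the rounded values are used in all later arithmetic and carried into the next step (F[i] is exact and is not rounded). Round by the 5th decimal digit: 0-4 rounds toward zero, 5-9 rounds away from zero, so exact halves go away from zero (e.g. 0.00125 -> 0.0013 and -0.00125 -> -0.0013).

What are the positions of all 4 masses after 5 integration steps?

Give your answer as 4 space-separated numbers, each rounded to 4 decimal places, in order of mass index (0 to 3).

Step 0: x=[5.0000 13.0000 19.0000 23.0000] v=[-2.0000 0.0000 0.0000 0.0000]
Step 1: x=[7.0000 12.0000 17.0000 25.0000] v=[4.0000 -2.0000 -4.0000 4.0000]
Step 2: x=[7.0000 11.0000 18.0000 25.0000] v=[0.0000 -2.0000 2.0000 0.0000]
Step 3: x=[4.0000 11.5000 19.0000 24.0000] v=[-6.0000 1.0000 2.0000 -2.0000]
Step 4: x=[4.5000 12.0000 17.5000 24.0000] v=[1.0000 1.0000 -3.0000 0.0000]
Step 5: x=[8.0000 11.5000 17.0000 23.5000] v=[7.0000 -1.0000 -1.0000 -1.0000]

Answer: 8.0000 11.5000 17.0000 23.5000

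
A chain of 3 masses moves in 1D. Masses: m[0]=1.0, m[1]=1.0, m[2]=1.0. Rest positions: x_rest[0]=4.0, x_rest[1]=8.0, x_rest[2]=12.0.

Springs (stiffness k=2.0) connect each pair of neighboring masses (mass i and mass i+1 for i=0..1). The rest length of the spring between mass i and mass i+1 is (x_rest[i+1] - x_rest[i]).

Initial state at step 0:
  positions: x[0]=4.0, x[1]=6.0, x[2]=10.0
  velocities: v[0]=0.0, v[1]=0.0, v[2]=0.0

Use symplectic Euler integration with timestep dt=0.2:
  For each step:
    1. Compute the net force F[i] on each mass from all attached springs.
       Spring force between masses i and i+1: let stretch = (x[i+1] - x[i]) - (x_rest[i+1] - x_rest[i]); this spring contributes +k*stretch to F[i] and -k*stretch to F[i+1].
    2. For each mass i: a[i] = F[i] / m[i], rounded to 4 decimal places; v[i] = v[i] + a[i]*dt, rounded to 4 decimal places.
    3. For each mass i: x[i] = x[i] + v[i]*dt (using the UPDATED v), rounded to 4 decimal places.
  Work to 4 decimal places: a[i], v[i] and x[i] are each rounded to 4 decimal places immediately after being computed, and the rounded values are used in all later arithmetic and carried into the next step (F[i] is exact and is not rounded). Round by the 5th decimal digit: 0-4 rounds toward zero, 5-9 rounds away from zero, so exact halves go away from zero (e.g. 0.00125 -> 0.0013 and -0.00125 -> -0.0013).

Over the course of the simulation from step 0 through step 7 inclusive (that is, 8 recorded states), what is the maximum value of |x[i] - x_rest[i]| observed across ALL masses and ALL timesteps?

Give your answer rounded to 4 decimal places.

Answer: 2.1573

Derivation:
Step 0: x=[4.0000 6.0000 10.0000] v=[0.0000 0.0000 0.0000]
Step 1: x=[3.8400 6.1600 10.0000] v=[-0.8000 0.8000 0.0000]
Step 2: x=[3.5456 6.4416 10.0128] v=[-1.4720 1.4080 0.0640]
Step 3: x=[3.1629 6.7772 10.0599] v=[-1.9136 1.6781 0.2355]
Step 4: x=[2.7493 7.0863 10.1644] v=[-2.0679 1.5455 0.5224]
Step 5: x=[2.3627 7.2947 10.3426] v=[-1.9331 1.0419 0.8912]
Step 6: x=[2.0506 7.3524 10.5970] v=[-1.5603 0.2883 1.2720]
Step 7: x=[1.8427 7.2455 10.9118] v=[-1.0396 -0.5346 1.5742]
Max displacement = 2.1573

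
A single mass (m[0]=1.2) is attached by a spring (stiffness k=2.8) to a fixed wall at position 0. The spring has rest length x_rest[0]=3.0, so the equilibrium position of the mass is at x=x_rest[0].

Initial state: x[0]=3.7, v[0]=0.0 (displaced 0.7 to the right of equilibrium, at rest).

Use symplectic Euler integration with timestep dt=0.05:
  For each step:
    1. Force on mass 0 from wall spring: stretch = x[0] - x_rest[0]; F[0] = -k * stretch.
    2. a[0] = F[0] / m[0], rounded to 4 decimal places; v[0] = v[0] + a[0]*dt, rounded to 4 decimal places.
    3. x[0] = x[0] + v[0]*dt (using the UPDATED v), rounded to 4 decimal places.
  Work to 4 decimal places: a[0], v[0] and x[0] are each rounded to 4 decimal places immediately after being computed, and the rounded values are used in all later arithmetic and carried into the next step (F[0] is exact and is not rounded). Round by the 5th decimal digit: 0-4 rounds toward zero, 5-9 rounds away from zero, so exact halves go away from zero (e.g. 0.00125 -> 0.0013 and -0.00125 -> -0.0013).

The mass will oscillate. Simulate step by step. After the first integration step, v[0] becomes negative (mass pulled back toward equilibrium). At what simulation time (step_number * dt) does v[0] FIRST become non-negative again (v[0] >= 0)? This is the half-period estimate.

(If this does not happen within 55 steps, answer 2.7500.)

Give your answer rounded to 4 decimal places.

Step 0: x=[3.7000] v=[0.0000]
Step 1: x=[3.6959] v=[-0.0817]
Step 2: x=[3.6878] v=[-0.1629]
Step 3: x=[3.6756] v=[-0.2431]
Step 4: x=[3.6595] v=[-0.3219]
Step 5: x=[3.6396] v=[-0.3988]
Step 6: x=[3.6159] v=[-0.4734]
Step 7: x=[3.5886] v=[-0.5453]
Step 8: x=[3.5579] v=[-0.6140]
Step 9: x=[3.5239] v=[-0.6791]
Step 10: x=[3.4869] v=[-0.7402]
Step 11: x=[3.4471] v=[-0.7970]
Step 12: x=[3.4046] v=[-0.8492]
Step 13: x=[3.3598] v=[-0.8964]
Step 14: x=[3.3129] v=[-0.9384]
Step 15: x=[3.2642] v=[-0.9749]
Step 16: x=[3.2139] v=[-1.0057]
Step 17: x=[3.1624] v=[-1.0307]
Step 18: x=[3.1099] v=[-1.0496]
Step 19: x=[3.0568] v=[-1.0624]
Step 20: x=[3.0034] v=[-1.0690]
Step 21: x=[2.9499] v=[-1.0694]
Step 22: x=[2.8967] v=[-1.0636]
Step 23: x=[2.8441] v=[-1.0516]
Step 24: x=[2.7924] v=[-1.0334]
Step 25: x=[2.7419] v=[-1.0092]
Step 26: x=[2.6929] v=[-0.9791]
Step 27: x=[2.6457] v=[-0.9433]
Step 28: x=[2.6006] v=[-0.9020]
Step 29: x=[2.5578] v=[-0.8554]
Step 30: x=[2.5176] v=[-0.8038]
Step 31: x=[2.4802] v=[-0.7475]
Step 32: x=[2.4459] v=[-0.6869]
Step 33: x=[2.4148] v=[-0.6223]
Step 34: x=[2.3871] v=[-0.5540]
Step 35: x=[2.3630] v=[-0.4825]
Step 36: x=[2.3426] v=[-0.4082]
Step 37: x=[2.3260] v=[-0.3315]
Step 38: x=[2.3134] v=[-0.2529]
Step 39: x=[2.3048] v=[-0.1728]
Step 40: x=[2.3002] v=[-0.0917]
Step 41: x=[2.2997] v=[-0.0101]
Step 42: x=[2.3033] v=[0.0716]
First v>=0 after going negative at step 42, time=2.1000

Answer: 2.1000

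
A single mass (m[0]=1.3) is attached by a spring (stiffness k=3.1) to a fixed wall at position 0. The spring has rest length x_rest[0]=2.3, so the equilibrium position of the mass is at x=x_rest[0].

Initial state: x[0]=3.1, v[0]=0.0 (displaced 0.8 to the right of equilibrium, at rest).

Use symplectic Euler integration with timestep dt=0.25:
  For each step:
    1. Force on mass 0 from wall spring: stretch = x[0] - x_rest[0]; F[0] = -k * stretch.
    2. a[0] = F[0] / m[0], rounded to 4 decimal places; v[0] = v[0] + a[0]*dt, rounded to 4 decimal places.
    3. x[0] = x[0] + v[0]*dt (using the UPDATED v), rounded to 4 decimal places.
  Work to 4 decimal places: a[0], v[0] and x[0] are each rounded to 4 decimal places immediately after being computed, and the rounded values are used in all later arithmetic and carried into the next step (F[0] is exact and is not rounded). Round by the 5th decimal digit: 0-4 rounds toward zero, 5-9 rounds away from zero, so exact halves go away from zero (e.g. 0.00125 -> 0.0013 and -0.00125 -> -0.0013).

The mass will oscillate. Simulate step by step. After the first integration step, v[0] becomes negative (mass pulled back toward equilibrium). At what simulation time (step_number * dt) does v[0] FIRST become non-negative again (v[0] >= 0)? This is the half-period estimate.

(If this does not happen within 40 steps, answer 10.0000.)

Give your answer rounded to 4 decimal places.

Step 0: x=[3.1000] v=[0.0000]
Step 1: x=[2.9808] v=[-0.4769]
Step 2: x=[2.7601] v=[-0.8828]
Step 3: x=[2.4708] v=[-1.1571]
Step 4: x=[2.1561] v=[-1.2589]
Step 5: x=[1.8628] v=[-1.1731]
Step 6: x=[1.6347] v=[-0.9125]
Step 7: x=[1.5057] v=[-0.5159]
Step 8: x=[1.4951] v=[-0.0424]
Step 9: x=[1.6045] v=[0.4375]
First v>=0 after going negative at step 9, time=2.2500

Answer: 2.2500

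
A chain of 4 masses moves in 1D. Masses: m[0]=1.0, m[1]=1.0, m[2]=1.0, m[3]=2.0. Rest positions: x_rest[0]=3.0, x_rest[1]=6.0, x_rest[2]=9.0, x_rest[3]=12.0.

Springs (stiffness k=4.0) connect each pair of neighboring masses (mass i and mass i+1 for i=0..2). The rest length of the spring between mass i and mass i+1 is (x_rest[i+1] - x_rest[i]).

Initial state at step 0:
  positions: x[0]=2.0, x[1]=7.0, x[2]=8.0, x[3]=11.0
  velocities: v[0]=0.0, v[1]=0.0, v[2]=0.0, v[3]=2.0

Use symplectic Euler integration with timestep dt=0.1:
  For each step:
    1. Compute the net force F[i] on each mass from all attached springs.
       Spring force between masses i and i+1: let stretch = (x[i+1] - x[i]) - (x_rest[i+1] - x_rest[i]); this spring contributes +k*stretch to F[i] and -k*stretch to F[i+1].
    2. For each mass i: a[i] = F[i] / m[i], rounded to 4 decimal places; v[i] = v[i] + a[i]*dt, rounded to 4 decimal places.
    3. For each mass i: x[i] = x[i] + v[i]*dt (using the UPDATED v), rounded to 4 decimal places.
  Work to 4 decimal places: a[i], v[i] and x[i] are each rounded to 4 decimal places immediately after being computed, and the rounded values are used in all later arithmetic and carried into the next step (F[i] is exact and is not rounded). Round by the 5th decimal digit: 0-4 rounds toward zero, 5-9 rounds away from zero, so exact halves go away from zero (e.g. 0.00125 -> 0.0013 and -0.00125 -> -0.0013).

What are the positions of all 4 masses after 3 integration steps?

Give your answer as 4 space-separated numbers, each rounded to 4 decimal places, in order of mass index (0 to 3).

Step 0: x=[2.0000 7.0000 8.0000 11.0000] v=[0.0000 0.0000 0.0000 2.0000]
Step 1: x=[2.0800 6.8400 8.0800 11.2000] v=[0.8000 -1.6000 0.8000 2.0000]
Step 2: x=[2.2304 6.5392 8.2352 11.3976] v=[1.5040 -3.0080 1.5520 1.9760]
Step 3: x=[2.4332 6.1339 8.4491 11.5920] v=[2.0275 -4.0531 2.1386 1.9435]

Answer: 2.4332 6.1339 8.4491 11.5920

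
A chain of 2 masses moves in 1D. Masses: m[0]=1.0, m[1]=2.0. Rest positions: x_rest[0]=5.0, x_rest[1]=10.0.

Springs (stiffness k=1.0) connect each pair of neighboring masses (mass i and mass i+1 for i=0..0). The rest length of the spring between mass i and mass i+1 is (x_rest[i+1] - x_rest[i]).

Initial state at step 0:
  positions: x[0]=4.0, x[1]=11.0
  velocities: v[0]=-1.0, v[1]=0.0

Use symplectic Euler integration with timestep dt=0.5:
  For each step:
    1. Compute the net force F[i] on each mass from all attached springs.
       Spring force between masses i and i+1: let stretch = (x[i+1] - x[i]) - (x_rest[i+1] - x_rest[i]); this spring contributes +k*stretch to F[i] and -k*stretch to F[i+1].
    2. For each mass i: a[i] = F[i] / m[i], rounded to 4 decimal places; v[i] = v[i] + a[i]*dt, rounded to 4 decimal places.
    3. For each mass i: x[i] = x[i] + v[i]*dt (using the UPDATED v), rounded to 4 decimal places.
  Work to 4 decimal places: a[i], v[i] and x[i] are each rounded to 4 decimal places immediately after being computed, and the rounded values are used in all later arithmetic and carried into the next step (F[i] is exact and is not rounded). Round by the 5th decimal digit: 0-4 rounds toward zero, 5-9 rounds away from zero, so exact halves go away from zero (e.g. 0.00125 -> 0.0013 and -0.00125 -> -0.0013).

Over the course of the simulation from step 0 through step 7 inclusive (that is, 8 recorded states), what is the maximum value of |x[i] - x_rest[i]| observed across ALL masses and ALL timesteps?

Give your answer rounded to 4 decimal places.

Step 0: x=[4.0000 11.0000] v=[-1.0000 0.0000]
Step 1: x=[4.0000 10.7500] v=[0.0000 -0.5000]
Step 2: x=[4.4375 10.2813] v=[0.8750 -0.9375]
Step 3: x=[5.0860 9.7071] v=[1.2969 -1.1485]
Step 4: x=[5.6398 9.1802] v=[1.1075 -1.0538]
Step 5: x=[5.8287 8.8358] v=[0.3777 -0.6889]
Step 6: x=[5.5193 8.7405] v=[-0.6188 -0.1907]
Step 7: x=[4.7652 8.8675] v=[-1.5082 0.2540]
Max displacement = 1.2595

Answer: 1.2595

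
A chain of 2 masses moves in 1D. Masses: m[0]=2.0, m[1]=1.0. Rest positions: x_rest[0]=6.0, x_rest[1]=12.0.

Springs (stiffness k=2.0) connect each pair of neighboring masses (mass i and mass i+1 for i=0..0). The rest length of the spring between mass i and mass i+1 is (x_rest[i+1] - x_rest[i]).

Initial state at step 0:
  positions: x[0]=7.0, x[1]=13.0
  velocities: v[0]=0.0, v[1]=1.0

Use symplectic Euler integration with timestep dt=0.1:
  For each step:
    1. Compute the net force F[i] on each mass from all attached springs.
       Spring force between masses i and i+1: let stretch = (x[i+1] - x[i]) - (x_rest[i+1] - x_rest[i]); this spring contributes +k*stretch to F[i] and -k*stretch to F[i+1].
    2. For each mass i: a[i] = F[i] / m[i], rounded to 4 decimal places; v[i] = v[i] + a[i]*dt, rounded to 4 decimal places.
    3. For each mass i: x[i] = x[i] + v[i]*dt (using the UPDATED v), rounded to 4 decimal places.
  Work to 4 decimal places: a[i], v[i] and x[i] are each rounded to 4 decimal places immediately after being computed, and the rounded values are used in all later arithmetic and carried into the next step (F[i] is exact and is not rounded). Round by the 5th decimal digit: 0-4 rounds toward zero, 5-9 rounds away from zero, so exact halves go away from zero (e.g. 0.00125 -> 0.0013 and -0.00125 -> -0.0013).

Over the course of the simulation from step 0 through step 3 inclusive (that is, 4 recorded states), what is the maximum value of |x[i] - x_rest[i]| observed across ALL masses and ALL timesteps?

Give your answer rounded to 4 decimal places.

Answer: 1.2921

Derivation:
Step 0: x=[7.0000 13.0000] v=[0.0000 1.0000]
Step 1: x=[7.0000 13.1000] v=[0.0000 1.0000]
Step 2: x=[7.0010 13.1980] v=[0.0100 0.9800]
Step 3: x=[7.0040 13.2921] v=[0.0297 0.9406]
Max displacement = 1.2921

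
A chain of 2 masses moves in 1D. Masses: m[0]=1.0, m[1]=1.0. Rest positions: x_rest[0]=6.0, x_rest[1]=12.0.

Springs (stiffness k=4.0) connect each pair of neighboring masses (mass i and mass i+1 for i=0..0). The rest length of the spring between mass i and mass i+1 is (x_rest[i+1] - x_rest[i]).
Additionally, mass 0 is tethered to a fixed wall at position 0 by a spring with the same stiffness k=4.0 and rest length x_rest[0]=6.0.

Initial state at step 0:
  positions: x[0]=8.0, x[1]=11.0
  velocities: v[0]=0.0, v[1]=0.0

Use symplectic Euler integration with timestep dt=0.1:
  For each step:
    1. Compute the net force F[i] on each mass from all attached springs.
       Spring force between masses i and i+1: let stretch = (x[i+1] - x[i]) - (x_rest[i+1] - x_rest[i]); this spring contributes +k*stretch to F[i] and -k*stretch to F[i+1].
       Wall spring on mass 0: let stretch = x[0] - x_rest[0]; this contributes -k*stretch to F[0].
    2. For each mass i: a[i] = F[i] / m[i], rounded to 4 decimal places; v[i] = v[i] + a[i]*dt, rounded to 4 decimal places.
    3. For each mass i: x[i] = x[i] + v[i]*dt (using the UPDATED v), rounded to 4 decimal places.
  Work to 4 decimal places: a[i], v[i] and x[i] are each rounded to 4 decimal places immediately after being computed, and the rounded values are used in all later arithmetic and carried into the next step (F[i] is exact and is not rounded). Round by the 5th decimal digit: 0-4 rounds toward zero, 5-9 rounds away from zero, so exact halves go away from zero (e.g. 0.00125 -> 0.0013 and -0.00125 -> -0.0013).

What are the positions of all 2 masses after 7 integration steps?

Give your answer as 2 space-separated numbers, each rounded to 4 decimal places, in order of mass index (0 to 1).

Answer: 4.5999 13.0070

Derivation:
Step 0: x=[8.0000 11.0000] v=[0.0000 0.0000]
Step 1: x=[7.8000 11.1200] v=[-2.0000 1.2000]
Step 2: x=[7.4208 11.3472] v=[-3.7920 2.2720]
Step 3: x=[6.9018 11.6573] v=[-5.1898 3.1014]
Step 4: x=[6.2970 12.0172] v=[-6.0483 3.5992]
Step 5: x=[5.6691 12.3883] v=[-6.2790 3.7111]
Step 6: x=[5.0832 12.7306] v=[-5.8590 3.4234]
Step 7: x=[4.5999 13.0070] v=[-4.8333 2.7644]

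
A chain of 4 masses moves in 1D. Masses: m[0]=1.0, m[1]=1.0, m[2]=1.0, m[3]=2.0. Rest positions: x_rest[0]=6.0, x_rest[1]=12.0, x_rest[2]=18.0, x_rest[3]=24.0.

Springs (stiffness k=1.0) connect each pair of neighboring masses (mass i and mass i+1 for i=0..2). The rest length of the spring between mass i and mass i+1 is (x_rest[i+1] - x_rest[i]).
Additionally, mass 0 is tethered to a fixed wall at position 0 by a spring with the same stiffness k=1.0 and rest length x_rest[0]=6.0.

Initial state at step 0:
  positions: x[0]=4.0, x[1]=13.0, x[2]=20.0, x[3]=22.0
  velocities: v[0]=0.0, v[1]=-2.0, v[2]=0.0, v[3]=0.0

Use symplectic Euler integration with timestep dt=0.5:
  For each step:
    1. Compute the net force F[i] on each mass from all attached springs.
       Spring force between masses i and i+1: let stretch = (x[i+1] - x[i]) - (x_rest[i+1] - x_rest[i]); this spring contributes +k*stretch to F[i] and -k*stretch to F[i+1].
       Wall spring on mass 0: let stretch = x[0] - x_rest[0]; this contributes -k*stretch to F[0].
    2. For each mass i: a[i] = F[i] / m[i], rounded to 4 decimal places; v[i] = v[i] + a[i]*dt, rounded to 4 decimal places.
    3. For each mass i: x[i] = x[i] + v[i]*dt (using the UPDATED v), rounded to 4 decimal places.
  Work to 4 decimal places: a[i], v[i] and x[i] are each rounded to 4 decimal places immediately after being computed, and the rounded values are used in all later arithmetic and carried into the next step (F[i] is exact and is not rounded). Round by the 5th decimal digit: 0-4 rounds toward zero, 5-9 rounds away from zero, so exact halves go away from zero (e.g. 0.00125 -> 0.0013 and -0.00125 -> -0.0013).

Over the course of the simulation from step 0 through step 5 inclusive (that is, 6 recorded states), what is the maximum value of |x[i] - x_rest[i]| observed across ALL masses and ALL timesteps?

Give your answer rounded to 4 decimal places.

Answer: 4.3447

Derivation:
Step 0: x=[4.0000 13.0000 20.0000 22.0000] v=[0.0000 -2.0000 0.0000 0.0000]
Step 1: x=[5.2500 11.5000 18.7500 22.5000] v=[2.5000 -3.0000 -2.5000 1.0000]
Step 2: x=[6.7500 10.2500 16.6250 23.2813] v=[3.0000 -2.5000 -4.2500 1.5625]
Step 3: x=[7.4375 9.7188 14.5703 23.9805] v=[1.3750 -1.0625 -4.1094 1.3984]
Step 4: x=[6.8360 9.8301 13.6553 24.2535] v=[-1.2031 0.2226 -1.8301 0.5459]
Step 5: x=[5.2740 10.1492 14.4335 23.9517] v=[-3.1241 0.6382 1.5564 -0.6037]
Max displacement = 4.3447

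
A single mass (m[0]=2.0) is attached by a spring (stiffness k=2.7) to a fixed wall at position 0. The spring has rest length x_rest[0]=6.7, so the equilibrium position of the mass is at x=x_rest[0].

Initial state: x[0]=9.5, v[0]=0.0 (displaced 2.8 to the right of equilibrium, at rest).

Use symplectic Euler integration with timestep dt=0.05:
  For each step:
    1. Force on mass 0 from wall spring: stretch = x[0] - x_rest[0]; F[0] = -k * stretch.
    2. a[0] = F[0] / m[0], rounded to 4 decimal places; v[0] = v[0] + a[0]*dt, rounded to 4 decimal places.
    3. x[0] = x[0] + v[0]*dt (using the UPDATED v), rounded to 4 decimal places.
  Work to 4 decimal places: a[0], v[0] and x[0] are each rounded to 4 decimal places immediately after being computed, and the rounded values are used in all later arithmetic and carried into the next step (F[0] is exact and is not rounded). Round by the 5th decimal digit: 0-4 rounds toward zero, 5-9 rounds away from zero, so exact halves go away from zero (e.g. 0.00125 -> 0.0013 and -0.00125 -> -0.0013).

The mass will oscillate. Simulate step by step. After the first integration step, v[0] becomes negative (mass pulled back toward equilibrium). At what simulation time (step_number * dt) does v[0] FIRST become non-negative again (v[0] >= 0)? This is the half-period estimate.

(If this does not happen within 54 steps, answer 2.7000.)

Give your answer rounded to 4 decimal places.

Answer: 2.7000

Derivation:
Step 0: x=[9.5000] v=[0.0000]
Step 1: x=[9.4906] v=[-0.1890]
Step 2: x=[9.4717] v=[-0.3774]
Step 3: x=[9.4435] v=[-0.5645]
Step 4: x=[9.4060] v=[-0.7497]
Step 5: x=[9.3594] v=[-0.9324]
Step 6: x=[9.3038] v=[-1.1119]
Step 7: x=[9.2394] v=[-1.2877]
Step 8: x=[9.1664] v=[-1.4591]
Step 9: x=[9.0851] v=[-1.6256]
Step 10: x=[8.9958] v=[-1.7866]
Step 11: x=[8.8987] v=[-1.9416]
Step 12: x=[8.7942] v=[-2.0900]
Step 13: x=[8.6826] v=[-2.2314]
Step 14: x=[8.5643] v=[-2.3652]
Step 15: x=[8.4398] v=[-2.4910]
Step 16: x=[8.3094] v=[-2.6084]
Step 17: x=[8.1736] v=[-2.7170]
Step 18: x=[8.0328] v=[-2.8165]
Step 19: x=[7.8875] v=[-2.9065]
Step 20: x=[7.7382] v=[-2.9867]
Step 21: x=[7.5854] v=[-3.0568]
Step 22: x=[7.4296] v=[-3.1166]
Step 23: x=[7.2713] v=[-3.1659]
Step 24: x=[7.1111] v=[-3.2045]
Step 25: x=[6.9495] v=[-3.2323]
Step 26: x=[6.7870] v=[-3.2491]
Step 27: x=[6.6243] v=[-3.2550]
Step 28: x=[6.4618] v=[-3.2499]
Step 29: x=[6.3001] v=[-3.2338]
Step 30: x=[6.1398] v=[-3.2068]
Step 31: x=[5.9814] v=[-3.1690]
Step 32: x=[5.8254] v=[-3.1205]
Step 33: x=[5.6723] v=[-3.0615]
Step 34: x=[5.5227] v=[-2.9921]
Step 35: x=[5.3771] v=[-2.9126]
Step 36: x=[5.2359] v=[-2.8233]
Step 37: x=[5.0997] v=[-2.7245]
Step 38: x=[4.9689] v=[-2.6165]
Step 39: x=[4.8439] v=[-2.4997]
Step 40: x=[4.7252] v=[-2.3744]
Step 41: x=[4.6131] v=[-2.2411]
Step 42: x=[4.5081] v=[-2.1002]
Step 43: x=[4.4105] v=[-1.9522]
Step 44: x=[4.3206] v=[-1.7977]
Step 45: x=[4.2387] v=[-1.6371]
Step 46: x=[4.1652] v=[-1.4710]
Step 47: x=[4.1002] v=[-1.2999]
Step 48: x=[4.0440] v=[-1.1244]
Step 49: x=[3.9967] v=[-0.9451]
Step 50: x=[3.9586] v=[-0.7626]
Step 51: x=[3.9297] v=[-0.5776]
Step 52: x=[3.9102] v=[-0.3906]
Step 53: x=[3.9001] v=[-0.2023]
Step 54: x=[3.8994] v=[-0.0133]
v[0] did not become non-negative within 54 steps; using fallback time=2.7000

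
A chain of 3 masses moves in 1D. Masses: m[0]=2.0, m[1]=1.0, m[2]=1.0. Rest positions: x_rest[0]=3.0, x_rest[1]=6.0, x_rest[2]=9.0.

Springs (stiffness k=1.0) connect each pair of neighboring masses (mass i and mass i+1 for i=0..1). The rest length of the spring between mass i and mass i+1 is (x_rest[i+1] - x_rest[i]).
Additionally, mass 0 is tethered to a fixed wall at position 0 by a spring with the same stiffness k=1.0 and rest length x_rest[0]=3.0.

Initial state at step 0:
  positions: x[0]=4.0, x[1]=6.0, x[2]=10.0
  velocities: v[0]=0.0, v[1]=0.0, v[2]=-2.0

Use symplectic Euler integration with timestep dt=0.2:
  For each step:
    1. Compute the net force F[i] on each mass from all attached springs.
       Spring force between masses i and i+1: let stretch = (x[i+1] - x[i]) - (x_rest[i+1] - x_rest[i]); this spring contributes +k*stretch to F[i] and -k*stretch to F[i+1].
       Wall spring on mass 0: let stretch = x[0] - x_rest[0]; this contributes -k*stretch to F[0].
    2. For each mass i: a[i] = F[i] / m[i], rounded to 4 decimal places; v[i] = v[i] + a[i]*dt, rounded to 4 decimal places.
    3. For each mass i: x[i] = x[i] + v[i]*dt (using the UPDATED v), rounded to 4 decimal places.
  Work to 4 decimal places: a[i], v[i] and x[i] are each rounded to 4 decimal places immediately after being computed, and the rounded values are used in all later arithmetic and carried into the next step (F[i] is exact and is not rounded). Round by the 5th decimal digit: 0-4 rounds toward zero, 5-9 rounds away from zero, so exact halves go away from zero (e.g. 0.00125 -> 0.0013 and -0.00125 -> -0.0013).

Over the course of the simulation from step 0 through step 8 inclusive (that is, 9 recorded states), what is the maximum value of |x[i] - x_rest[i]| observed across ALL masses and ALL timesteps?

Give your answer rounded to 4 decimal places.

Step 0: x=[4.0000 6.0000 10.0000] v=[0.0000 0.0000 -2.0000]
Step 1: x=[3.9600 6.0800 9.5600] v=[-0.2000 0.4000 -2.2000]
Step 2: x=[3.8832 6.2144 9.1008] v=[-0.3840 0.6720 -2.2960]
Step 3: x=[3.7754 6.3710 8.6461] v=[-0.5392 0.7830 -2.2733]
Step 4: x=[3.6440 6.5148 8.2204] v=[-0.6572 0.7189 -2.1283]
Step 5: x=[3.4971 6.6120 7.8465] v=[-0.7345 0.4859 -1.8694]
Step 6: x=[3.3426 6.6340 7.5432] v=[-0.7727 0.1098 -1.5163]
Step 7: x=[3.1870 6.5607 7.3236] v=[-0.7778 -0.3666 -1.0981]
Step 8: x=[3.0352 6.3829 7.1935] v=[-0.7591 -0.8888 -0.6507]
Max displacement = 1.8065

Answer: 1.8065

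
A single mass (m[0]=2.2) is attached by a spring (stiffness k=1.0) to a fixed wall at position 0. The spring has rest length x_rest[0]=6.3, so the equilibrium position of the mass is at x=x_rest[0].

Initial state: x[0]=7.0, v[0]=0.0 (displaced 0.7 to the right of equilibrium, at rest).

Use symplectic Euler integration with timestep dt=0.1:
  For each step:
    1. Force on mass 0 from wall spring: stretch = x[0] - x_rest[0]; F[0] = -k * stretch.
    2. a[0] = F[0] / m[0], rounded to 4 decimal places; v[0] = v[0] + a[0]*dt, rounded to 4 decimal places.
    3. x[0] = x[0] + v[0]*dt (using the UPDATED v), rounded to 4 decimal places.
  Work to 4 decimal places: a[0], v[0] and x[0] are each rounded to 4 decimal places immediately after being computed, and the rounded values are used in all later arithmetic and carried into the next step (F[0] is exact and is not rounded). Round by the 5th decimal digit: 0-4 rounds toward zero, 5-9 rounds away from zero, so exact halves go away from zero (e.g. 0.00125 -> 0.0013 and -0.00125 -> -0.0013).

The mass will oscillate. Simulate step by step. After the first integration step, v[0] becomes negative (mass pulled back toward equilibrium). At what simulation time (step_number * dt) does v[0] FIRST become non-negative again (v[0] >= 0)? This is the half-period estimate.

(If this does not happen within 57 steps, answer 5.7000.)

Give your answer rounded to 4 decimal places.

Answer: 4.7000

Derivation:
Step 0: x=[7.0000] v=[0.0000]
Step 1: x=[6.9968] v=[-0.0318]
Step 2: x=[6.9905] v=[-0.0635]
Step 3: x=[6.9810] v=[-0.0949]
Step 4: x=[6.9684] v=[-0.1259]
Step 5: x=[6.9528] v=[-0.1563]
Step 6: x=[6.9342] v=[-0.1860]
Step 7: x=[6.9127] v=[-0.2148]
Step 8: x=[6.8884] v=[-0.2427]
Step 9: x=[6.8615] v=[-0.2695]
Step 10: x=[6.8320] v=[-0.2950]
Step 11: x=[6.8001] v=[-0.3192]
Step 12: x=[6.7659] v=[-0.3419]
Step 13: x=[6.7296] v=[-0.3631]
Step 14: x=[6.6913] v=[-0.3826]
Step 15: x=[6.6513] v=[-0.4004]
Step 16: x=[6.6097] v=[-0.4164]
Step 17: x=[6.5667] v=[-0.4305]
Step 18: x=[6.5224] v=[-0.4426]
Step 19: x=[6.4771] v=[-0.4527]
Step 20: x=[6.4310] v=[-0.4608]
Step 21: x=[6.3843] v=[-0.4668]
Step 22: x=[6.3372] v=[-0.4706]
Step 23: x=[6.2900] v=[-0.4723]
Step 24: x=[6.2428] v=[-0.4719]
Step 25: x=[6.1959] v=[-0.4693]
Step 26: x=[6.1494] v=[-0.4646]
Step 27: x=[6.1036] v=[-0.4578]
Step 28: x=[6.0587] v=[-0.4489]
Step 29: x=[6.0149] v=[-0.4379]
Step 30: x=[5.9724] v=[-0.4249]
Step 31: x=[5.9314] v=[-0.4100]
Step 32: x=[5.8921] v=[-0.3933]
Step 33: x=[5.8546] v=[-0.3748]
Step 34: x=[5.8191] v=[-0.3546]
Step 35: x=[5.7858] v=[-0.3327]
Step 36: x=[5.7549] v=[-0.3093]
Step 37: x=[5.7265] v=[-0.2845]
Step 38: x=[5.7007] v=[-0.2584]
Step 39: x=[5.6776] v=[-0.2312]
Step 40: x=[5.6573] v=[-0.2029]
Step 41: x=[5.6399] v=[-0.1737]
Step 42: x=[5.6255] v=[-0.1437]
Step 43: x=[5.6142] v=[-0.1130]
Step 44: x=[5.6060] v=[-0.0818]
Step 45: x=[5.6010] v=[-0.0503]
Step 46: x=[5.5992] v=[-0.0185]
Step 47: x=[5.6005] v=[0.0134]
First v>=0 after going negative at step 47, time=4.7000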